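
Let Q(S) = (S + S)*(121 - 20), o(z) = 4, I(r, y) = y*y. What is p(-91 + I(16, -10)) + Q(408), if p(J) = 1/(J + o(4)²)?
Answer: 2060401/25 ≈ 82416.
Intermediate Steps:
I(r, y) = y²
Q(S) = 202*S (Q(S) = (2*S)*101 = 202*S)
p(J) = 1/(16 + J) (p(J) = 1/(J + 4²) = 1/(J + 16) = 1/(16 + J))
p(-91 + I(16, -10)) + Q(408) = 1/(16 + (-91 + (-10)²)) + 202*408 = 1/(16 + (-91 + 100)) + 82416 = 1/(16 + 9) + 82416 = 1/25 + 82416 = 2060401/25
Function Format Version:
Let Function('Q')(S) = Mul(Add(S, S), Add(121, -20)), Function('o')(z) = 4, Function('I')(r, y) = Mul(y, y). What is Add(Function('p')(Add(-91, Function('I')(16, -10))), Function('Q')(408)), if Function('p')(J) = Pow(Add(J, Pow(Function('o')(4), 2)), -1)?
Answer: Rational(2060401, 25) ≈ 82416.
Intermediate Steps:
Function('I')(r, y) = Pow(y, 2)
Function('Q')(S) = Mul(202, S) (Function('Q')(S) = Mul(Mul(2, S), 101) = Mul(202, S))
Function('p')(J) = Pow(Add(16, J), -1) (Function('p')(J) = Pow(Add(J, Pow(4, 2)), -1) = Pow(Add(J, 16), -1) = Pow(Add(16, J), -1))
Add(Function('p')(Add(-91, Function('I')(16, -10))), Function('Q')(408)) = Add(Pow(Add(16, Add(-91, Pow(-10, 2))), -1), Mul(202, 408)) = Add(Pow(Add(16, Add(-91, 100)), -1), 82416) = Add(Pow(Add(16, 9), -1), 82416) = Add(Pow(25, -1), 82416) = Add(Rational(1, 25), 82416) = Rational(2060401, 25)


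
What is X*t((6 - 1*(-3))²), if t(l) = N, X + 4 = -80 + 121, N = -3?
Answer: -111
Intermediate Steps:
X = 37 (X = -4 + (-80 + 121) = -4 + 41 = 37)
t(l) = -3
X*t((6 - 1*(-3))²) = 37*(-3) = -111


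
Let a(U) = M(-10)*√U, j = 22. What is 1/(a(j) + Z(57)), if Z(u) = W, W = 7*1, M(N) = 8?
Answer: -7/1359 + 8*√22/1359 ≈ 0.022460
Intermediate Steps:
a(U) = 8*√U
W = 7
Z(u) = 7
1/(a(j) + Z(57)) = 1/(8*√22 + 7) = 1/(7 + 8*√22)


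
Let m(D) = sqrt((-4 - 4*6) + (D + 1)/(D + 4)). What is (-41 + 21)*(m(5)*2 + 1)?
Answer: -20 - 40*I*sqrt(246)/3 ≈ -20.0 - 209.13*I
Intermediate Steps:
m(D) = sqrt(-28 + (1 + D)/(4 + D)) (m(D) = sqrt((-4 - 24) + (1 + D)/(4 + D)) = sqrt(-28 + (1 + D)/(4 + D)))
(-41 + 21)*(m(5)*2 + 1) = (-41 + 21)*((sqrt(3)*sqrt((-37 - 9*5)/(4 + 5)))*2 + 1) = -20*((sqrt(3)*sqrt((-37 - 45)/9))*2 + 1) = -20*((sqrt(3)*sqrt((1/9)*(-82)))*2 + 1) = -20*((sqrt(3)*sqrt(-82/9))*2 + 1) = -20*((sqrt(3)*(I*sqrt(82)/3))*2 + 1) = -20*((I*sqrt(246)/3)*2 + 1) = -20*(2*I*sqrt(246)/3 + 1) = -20*(1 + 2*I*sqrt(246)/3) = -20 - 40*I*sqrt(246)/3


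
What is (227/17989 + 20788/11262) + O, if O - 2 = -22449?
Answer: -2273604380470/101296059 ≈ -22445.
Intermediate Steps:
O = -22447 (O = 2 - 22449 = -22447)
(227/17989 + 20788/11262) + O = (227/17989 + 20788/11262) - 22447 = (227*(1/17989) + 20788*(1/11262)) - 22447 = (227/17989 + 10394/5631) - 22447 = 188255903/101296059 - 22447 = -2273604380470/101296059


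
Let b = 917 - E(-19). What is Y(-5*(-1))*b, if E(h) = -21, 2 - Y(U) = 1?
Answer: 938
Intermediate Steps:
Y(U) = 1 (Y(U) = 2 - 1*1 = 2 - 1 = 1)
b = 938 (b = 917 - 1*(-21) = 917 + 21 = 938)
Y(-5*(-1))*b = 1*938 = 938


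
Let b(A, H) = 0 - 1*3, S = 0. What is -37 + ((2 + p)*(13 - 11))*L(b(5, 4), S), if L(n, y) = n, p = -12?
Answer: 23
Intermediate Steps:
b(A, H) = -3 (b(A, H) = 0 - 3 = -3)
-37 + ((2 + p)*(13 - 11))*L(b(5, 4), S) = -37 + ((2 - 12)*(13 - 11))*(-3) = -37 - 10*2*(-3) = -37 - 20*(-3) = -37 + 60 = 23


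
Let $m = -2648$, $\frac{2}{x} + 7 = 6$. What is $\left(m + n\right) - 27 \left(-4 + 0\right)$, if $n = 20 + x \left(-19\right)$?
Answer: $-2482$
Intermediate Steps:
$x = -2$ ($x = \frac{2}{-7 + 6} = \frac{2}{-1} = 2 \left(-1\right) = -2$)
$n = 58$ ($n = 20 - -38 = 20 + 38 = 58$)
$\left(m + n\right) - 27 \left(-4 + 0\right) = \left(-2648 + 58\right) - 27 \left(-4 + 0\right) = -2590 - -108 = -2590 + 108 = -2482$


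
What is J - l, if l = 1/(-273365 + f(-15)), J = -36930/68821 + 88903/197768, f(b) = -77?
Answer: -162032035946553/1860853684299688 ≈ -0.087074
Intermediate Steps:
J = -1185178877/13610591528 (J = -36930*1/68821 + 88903*(1/197768) = -36930/68821 + 88903/197768 = -1185178877/13610591528 ≈ -0.087078)
l = -1/273442 (l = 1/(-273365 - 77) = 1/(-273442) = -1/273442 ≈ -3.6571e-6)
J - l = -1185178877/13610591528 - 1*(-1/273442) = -1185178877/13610591528 + 1/273442 = -162032035946553/1860853684299688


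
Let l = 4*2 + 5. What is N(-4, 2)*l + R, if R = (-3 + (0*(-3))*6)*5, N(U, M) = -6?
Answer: -93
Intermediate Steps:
l = 13 (l = 8 + 5 = 13)
R = -15 (R = (-3 + 0*6)*5 = (-3 + 0)*5 = -3*5 = -15)
N(-4, 2)*l + R = -6*13 - 15 = -78 - 15 = -93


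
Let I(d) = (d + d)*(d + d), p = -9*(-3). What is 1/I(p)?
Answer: 1/2916 ≈ 0.00034294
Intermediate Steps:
p = 27
I(d) = 4*d**2 (I(d) = (2*d)*(2*d) = 4*d**2)
1/I(p) = 1/(4*27**2) = 1/(4*729) = 1/2916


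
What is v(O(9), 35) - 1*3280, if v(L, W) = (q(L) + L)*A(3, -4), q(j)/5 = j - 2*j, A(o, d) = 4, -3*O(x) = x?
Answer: -3232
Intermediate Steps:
O(x) = -x/3
q(j) = -5*j (q(j) = 5*(j - 2*j) = 5*(-j) = -5*j)
v(L, W) = -16*L (v(L, W) = (-5*L + L)*4 = -4*L*4 = -16*L)
v(O(9), 35) - 1*3280 = -(-16)*9/3 - 1*3280 = -16*(-3) - 3280 = 48 - 3280 = -3232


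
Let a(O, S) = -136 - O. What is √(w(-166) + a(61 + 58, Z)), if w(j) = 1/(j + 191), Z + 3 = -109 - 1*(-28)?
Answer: I*√6374/5 ≈ 15.967*I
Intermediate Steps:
Z = -84 (Z = -3 + (-109 - 1*(-28)) = -3 + (-109 + 28) = -3 - 81 = -84)
w(j) = 1/(191 + j)
√(w(-166) + a(61 + 58, Z)) = √(1/(191 - 166) + (-136 - (61 + 58))) = √(1/25 + (-136 - 1*119)) = √(1/25 + (-136 - 119)) = √(1/25 - 255) = √(-6374/25) = I*√6374/5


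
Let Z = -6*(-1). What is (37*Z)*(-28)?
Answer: -6216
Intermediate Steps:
Z = 6
(37*Z)*(-28) = (37*6)*(-28) = 222*(-28) = -6216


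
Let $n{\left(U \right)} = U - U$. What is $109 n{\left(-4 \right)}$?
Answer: $0$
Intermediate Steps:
$n{\left(U \right)} = 0$
$109 n{\left(-4 \right)} = 109 \cdot 0 = 0$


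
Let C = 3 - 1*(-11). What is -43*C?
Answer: -602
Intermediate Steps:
C = 14 (C = 3 + 11 = 14)
-43*C = -43*14 = -602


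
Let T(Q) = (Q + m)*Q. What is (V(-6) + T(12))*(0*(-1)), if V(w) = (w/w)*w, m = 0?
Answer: 0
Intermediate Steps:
T(Q) = Q**2 (T(Q) = (Q + 0)*Q = Q*Q = Q**2)
V(w) = w (V(w) = 1*w = w)
(V(-6) + T(12))*(0*(-1)) = (-6 + 12**2)*(0*(-1)) = (-6 + 144)*0 = 138*0 = 0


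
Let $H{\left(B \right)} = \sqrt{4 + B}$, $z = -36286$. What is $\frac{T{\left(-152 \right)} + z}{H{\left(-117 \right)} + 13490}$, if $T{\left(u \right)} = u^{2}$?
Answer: $- \frac{59275060}{60660071} + \frac{4394 i \sqrt{113}}{60660071} \approx -0.97717 + 0.00077001 i$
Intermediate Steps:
$\frac{T{\left(-152 \right)} + z}{H{\left(-117 \right)} + 13490} = \frac{\left(-152\right)^{2} - 36286}{\sqrt{4 - 117} + 13490} = \frac{23104 - 36286}{\sqrt{-113} + 13490} = - \frac{13182}{i \sqrt{113} + 13490} = - \frac{13182}{13490 + i \sqrt{113}}$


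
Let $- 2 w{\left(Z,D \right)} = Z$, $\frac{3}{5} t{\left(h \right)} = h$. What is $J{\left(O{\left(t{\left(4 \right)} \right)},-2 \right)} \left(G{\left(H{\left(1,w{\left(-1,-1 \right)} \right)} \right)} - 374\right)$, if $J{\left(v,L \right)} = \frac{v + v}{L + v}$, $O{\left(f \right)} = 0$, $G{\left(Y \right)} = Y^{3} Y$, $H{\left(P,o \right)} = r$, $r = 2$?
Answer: $0$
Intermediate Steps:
$t{\left(h \right)} = \frac{5 h}{3}$
$w{\left(Z,D \right)} = - \frac{Z}{2}$
$H{\left(P,o \right)} = 2$
$G{\left(Y \right)} = Y^{4}$
$J{\left(v,L \right)} = \frac{2 v}{L + v}$
$J{\left(O{\left(t{\left(4 \right)} \right)},-2 \right)} \left(G{\left(H{\left(1,w{\left(-1,-1 \right)} \right)} \right)} - 374\right) = 2 \cdot 0 \frac{1}{-2 + 0} \left(2^{4} - 374\right) = 2 \cdot 0 \frac{1}{-2} \left(16 - 374\right) = 2 \cdot 0 \left(- \frac{1}{2}\right) \left(-358\right) = 0 \left(-358\right) = 0$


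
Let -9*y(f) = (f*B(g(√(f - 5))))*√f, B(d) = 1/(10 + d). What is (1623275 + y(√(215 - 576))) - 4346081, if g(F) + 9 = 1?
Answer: -2722806 - 19*√19*I^(3/2)/18 ≈ -2.7228e+6 - 3.2534*I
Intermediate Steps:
g(F) = -8 (g(F) = -9 + 1 = -8)
y(f) = -f^(3/2)/18 (y(f) = -f/(10 - 8)*√f/9 = -f/2*√f/9 = -f^(3/2)/18)
(1623275 + y(√(215 - 576))) - 4346081 = (1623275 - (215 - 576)^(¾)/18) - 4346081 = (1623275 - 19*(-1)^(¾)*√19/18) - 4346081 = (1623275 - 19*√19*I^(3/2)/18) - 4346081 = -2722806 - 19*√19*I^(3/2)/18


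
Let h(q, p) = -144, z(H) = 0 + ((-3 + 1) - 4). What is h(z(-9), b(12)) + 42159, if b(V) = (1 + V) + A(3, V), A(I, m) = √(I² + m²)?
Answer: 42015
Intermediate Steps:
z(H) = -6 (z(H) = 0 + (-2 - 4) = 0 - 6 = -6)
b(V) = 1 + V + √(9 + V²) (b(V) = (1 + V) + √(3² + V²) = (1 + V) + √(9 + V²) = 1 + V + √(9 + V²))
h(z(-9), b(12)) + 42159 = -144 + 42159 = 42015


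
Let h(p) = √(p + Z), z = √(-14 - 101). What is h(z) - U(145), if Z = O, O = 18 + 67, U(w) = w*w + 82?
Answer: -21107 + √(85 + I*√115) ≈ -21098.0 + 0.58043*I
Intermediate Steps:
U(w) = 82 + w² (U(w) = w² + 82 = 82 + w²)
O = 85
Z = 85
z = I*√115 (z = √(-115) = I*√115 ≈ 10.724*I)
h(p) = √(85 + p) (h(p) = √(p + 85) = √(85 + p))
h(z) - U(145) = √(85 + I*√115) - (82 + 145²) = √(85 + I*√115) - (82 + 21025) = √(85 + I*√115) - 1*21107 = √(85 + I*√115) - 21107 = -21107 + √(85 + I*√115)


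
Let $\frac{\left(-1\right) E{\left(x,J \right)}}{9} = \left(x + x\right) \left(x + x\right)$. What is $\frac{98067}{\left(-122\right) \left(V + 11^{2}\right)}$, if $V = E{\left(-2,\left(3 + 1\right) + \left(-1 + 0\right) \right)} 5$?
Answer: $\frac{98067}{73078} \approx 1.3419$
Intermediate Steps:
$E{\left(x,J \right)} = - 36 x^{2}$ ($E{\left(x,J \right)} = - 9 \left(x + x\right) \left(x + x\right) = - 9 \cdot 2 x 2 x = - 9 \cdot 4 x^{2} = - 36 x^{2}$)
$V = -720$ ($V = - 36 \left(-2\right)^{2} \cdot 5 = \left(-36\right) 4 \cdot 5 = \left(-144\right) 5 = -720$)
$\frac{98067}{\left(-122\right) \left(V + 11^{2}\right)} = \frac{98067}{\left(-122\right) \left(-720 + 11^{2}\right)} = \frac{98067}{\left(-122\right) \left(-720 + 121\right)} = \frac{98067}{\left(-122\right) \left(-599\right)} = \frac{98067}{73078}$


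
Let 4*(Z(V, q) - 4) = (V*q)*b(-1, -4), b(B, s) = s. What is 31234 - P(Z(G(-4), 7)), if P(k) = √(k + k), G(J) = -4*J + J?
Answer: 31234 - 4*I*√10 ≈ 31234.0 - 12.649*I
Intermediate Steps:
G(J) = -3*J
Z(V, q) = 4 - V*q (Z(V, q) = 4 + ((V*q)*(-4))/4 = 4 + (-4*V*q)/4 = 4 - V*q)
P(k) = √2*√k (P(k) = √(2*k) = √2*√k)
31234 - P(Z(G(-4), 7)) = 31234 - √2*√(4 - 1*(-3*(-4))*7) = 31234 - √2*√(4 - 1*12*7) = 31234 - √2*√(4 - 84) = 31234 - √2*√(-80) = 31234 - √2*4*I*√5 = 31234 - 4*I*√10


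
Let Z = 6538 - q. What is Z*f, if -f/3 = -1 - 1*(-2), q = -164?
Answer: -20106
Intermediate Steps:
f = -3 (f = -3*(-1 - 1*(-2)) = -3*(-1 + 2) = -3*1 = -3)
Z = 6702 (Z = 6538 - 1*(-164) = 6538 + 164 = 6702)
Z*f = 6702*(-3) = -20106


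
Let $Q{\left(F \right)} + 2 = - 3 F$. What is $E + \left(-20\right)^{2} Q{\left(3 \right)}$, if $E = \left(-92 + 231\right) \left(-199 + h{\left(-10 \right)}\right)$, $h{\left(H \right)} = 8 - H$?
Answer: $-29559$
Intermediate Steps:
$Q{\left(F \right)} = -2 - 3 F$
$E = -25159$ ($E = \left(-92 + 231\right) \left(-199 + \left(8 - -10\right)\right) = 139 \left(-199 + \left(8 + 10\right)\right) = 139 \left(-199 + 18\right) = 139 \left(-181\right) = -25159$)
$E + \left(-20\right)^{2} Q{\left(3 \right)} = -25159 + \left(-20\right)^{2} \left(-2 - 9\right) = -25159 + 400 \left(-2 - 9\right) = -25159 + 400 \left(-11\right) = -25159 - 4400 = -29559$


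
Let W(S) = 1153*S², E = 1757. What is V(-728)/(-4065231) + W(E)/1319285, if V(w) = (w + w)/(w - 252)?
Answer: 20257511522131417/7508477591769 ≈ 2698.0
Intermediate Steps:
V(w) = 2*w/(-252 + w) (V(w) = (2*w)/(-252 + w) = 2*w/(-252 + w))
V(-728)/(-4065231) + W(E)/1319285 = (2*(-728)/(-252 - 728))/(-4065231) + (1153*1757²)/1319285 = (2*(-728)/(-980))*(-1/4065231) + (1153*3087049)*(1/1319285) = (2*(-728)*(-1/980))*(-1/4065231) + 3559367497*(1/1319285) = (52/35)*(-1/4065231) + 3559367497/1319285 = -52/142283085 + 3559367497/1319285 = 20257511522131417/7508477591769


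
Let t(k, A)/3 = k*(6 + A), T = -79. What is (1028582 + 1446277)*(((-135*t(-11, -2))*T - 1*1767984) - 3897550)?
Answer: -17505454812726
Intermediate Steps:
t(k, A) = 3*k*(6 + A) (t(k, A) = 3*(k*(6 + A)) = 3*k*(6 + A))
(1028582 + 1446277)*(((-135*t(-11, -2))*T - 1*1767984) - 3897550) = (1028582 + 1446277)*((-405*(-11)*(6 - 2)*(-79) - 1*1767984) - 3897550) = 2474859*((-405*(-11)*4*(-79) - 1767984) - 3897550) = 2474859*((-135*(-132)*(-79) - 1767984) - 3897550) = 2474859*((17820*(-79) - 1767984) - 3897550) = 2474859*((-1407780 - 1767984) - 3897550) = 2474859*(-3175764 - 3897550) = 2474859*(-7073314) = -17505454812726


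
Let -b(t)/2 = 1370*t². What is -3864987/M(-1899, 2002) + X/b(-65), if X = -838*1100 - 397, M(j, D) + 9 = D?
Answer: -44741184066879/23071964500 ≈ -1939.2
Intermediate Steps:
M(j, D) = -9 + D
b(t) = -2740*t²
X = -922197 (X = -921800 - 397 = -922197)
-3864987/M(-1899, 2002) + X/b(-65) = -3864987/(-9 + 2002) - 922197/((-2740*(-65)²)) = -3864987/1993 - 922197/((-2740*4225)) = -3864987*1/1993 - 922197/(-11576500) = -3864987/1993 - 922197*(-1/11576500) = -3864987/1993 + 922197/11576500 = -44741184066879/23071964500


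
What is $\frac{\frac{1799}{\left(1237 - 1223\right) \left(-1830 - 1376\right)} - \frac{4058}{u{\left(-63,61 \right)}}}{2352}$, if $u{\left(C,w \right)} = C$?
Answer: $\frac{3714815}{135729216} \approx 0.027369$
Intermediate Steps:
$\frac{\frac{1799}{\left(1237 - 1223\right) \left(-1830 - 1376\right)} - \frac{4058}{u{\left(-63,61 \right)}}}{2352} = \frac{\frac{1799}{\left(1237 - 1223\right) \left(-1830 - 1376\right)} - \frac{4058}{-63}}{2352} = \left(\frac{1799}{14 \left(-3206\right)} - - \frac{4058}{63}\right) \frac{1}{2352} = \left(\frac{1799}{-44884} + \frac{4058}{63}\right) \frac{1}{2352} = \left(1799 \left(- \frac{1}{44884}\right) + \frac{4058}{63}\right) \frac{1}{2352} = \left(- \frac{257}{6412} + \frac{4058}{63}\right) \frac{1}{2352} = \frac{3714815}{57708} \cdot \frac{1}{2352} = \frac{3714815}{135729216}$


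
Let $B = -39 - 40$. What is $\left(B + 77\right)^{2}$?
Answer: $4$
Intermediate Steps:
$B = -79$
$\left(B + 77\right)^{2} = \left(-79 + 77\right)^{2} = \left(-2\right)^{2} = 4$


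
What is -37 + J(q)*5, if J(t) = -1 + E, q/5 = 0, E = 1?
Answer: -37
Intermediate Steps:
q = 0 (q = 5*0 = 0)
J(t) = 0 (J(t) = -1 + 1 = 0)
-37 + J(q)*5 = -37 + 0*5 = -37 + 0 = -37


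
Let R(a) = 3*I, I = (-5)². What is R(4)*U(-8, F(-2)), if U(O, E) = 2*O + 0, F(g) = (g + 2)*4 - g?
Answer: -1200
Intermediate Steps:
F(g) = 8 + 3*g (F(g) = (2 + g)*4 - g = (8 + 4*g) - g = 8 + 3*g)
I = 25
R(a) = 75 (R(a) = 3*25 = 75)
U(O, E) = 2*O
R(4)*U(-8, F(-2)) = 75*(2*(-8)) = 75*(-16) = -1200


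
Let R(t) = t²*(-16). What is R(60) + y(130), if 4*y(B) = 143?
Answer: -230257/4 ≈ -57564.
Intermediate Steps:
y(B) = 143/4 (y(B) = (¼)*143 = 143/4)
R(t) = -16*t²
R(60) + y(130) = -16*60² + 143/4 = -16*3600 + 143/4 = -57600 + 143/4 = -230257/4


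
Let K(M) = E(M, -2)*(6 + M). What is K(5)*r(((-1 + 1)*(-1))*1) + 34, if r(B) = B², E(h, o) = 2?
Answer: 34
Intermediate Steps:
K(M) = 12 + 2*M (K(M) = 2*(6 + M) = 12 + 2*M)
K(5)*r(((-1 + 1)*(-1))*1) + 34 = (12 + 2*5)*(((-1 + 1)*(-1))*1)² + 34 = (12 + 10)*((0*(-1))*1)² + 34 = 22*(0*1)² + 34 = 22*0² + 34 = 22*0 + 34 = 0 + 34 = 34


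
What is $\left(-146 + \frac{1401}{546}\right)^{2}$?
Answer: $\frac{681471025}{33124} \approx 20573.0$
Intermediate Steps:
$\left(-146 + \frac{1401}{546}\right)^{2} = \left(-146 + 1401 \cdot \frac{1}{546}\right)^{2} = \left(-146 + \frac{467}{182}\right)^{2} = \left(- \frac{26105}{182}\right)^{2} = \frac{681471025}{33124}$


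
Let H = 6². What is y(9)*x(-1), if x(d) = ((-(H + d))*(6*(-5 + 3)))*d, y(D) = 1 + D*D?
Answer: -34440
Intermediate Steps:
H = 36
y(D) = 1 + D²
x(d) = d*(432 + 12*d) (x(d) = ((-(36 + d))*(6*(-5 + 3)))*d = ((-36 - d)*(6*(-2)))*d = ((-36 - d)*(-12))*d = (432 + 12*d)*d = d*(432 + 12*d))
y(9)*x(-1) = (1 + 9²)*(12*(-1)*(36 - 1)) = (1 + 81)*(12*(-1)*35) = 82*(-420) = -34440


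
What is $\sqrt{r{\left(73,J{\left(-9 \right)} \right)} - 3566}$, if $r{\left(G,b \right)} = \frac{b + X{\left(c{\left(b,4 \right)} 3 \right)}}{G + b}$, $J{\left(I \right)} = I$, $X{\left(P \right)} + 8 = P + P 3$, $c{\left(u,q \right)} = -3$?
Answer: $\frac{i \sqrt{228277}}{8} \approx 59.723 i$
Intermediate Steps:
$X{\left(P \right)} = -8 + 4 P$ ($X{\left(P \right)} = -8 + \left(P + P 3\right) = -8 + \left(P + 3 P\right) = -8 + 4 P$)
$r{\left(G,b \right)} = \frac{-44 + b}{G + b}$ ($r{\left(G,b \right)} = \frac{b + \left(-8 + 4 \left(\left(-3\right) 3\right)\right)}{G + b} = \frac{b + \left(-8 + 4 \left(-9\right)\right)}{G + b} = \frac{b - 44}{G + b} = \frac{-44 + b}{G + b}$)
$\sqrt{r{\left(73,J{\left(-9 \right)} \right)} - 3566} = \sqrt{\frac{-44 - 9}{73 - 9} - 3566} = \sqrt{\frac{1}{64} \left(-53\right) + \left(-11922 + 8356\right)} = \sqrt{\frac{1}{64} \left(-53\right) - 3566} = \sqrt{- \frac{53}{64} - 3566} = \sqrt{- \frac{228277}{64}} = \frac{i \sqrt{228277}}{8}$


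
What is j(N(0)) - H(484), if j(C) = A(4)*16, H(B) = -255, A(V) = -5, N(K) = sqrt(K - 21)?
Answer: 175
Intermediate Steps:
N(K) = sqrt(-21 + K)
j(C) = -80 (j(C) = -5*16 = -80)
j(N(0)) - H(484) = -80 - 1*(-255) = -80 + 255 = 175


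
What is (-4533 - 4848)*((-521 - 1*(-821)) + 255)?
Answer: -5206455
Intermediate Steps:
(-4533 - 4848)*((-521 - 1*(-821)) + 255) = -9381*((-521 + 821) + 255) = -9381*(300 + 255) = -9381*555 = -5206455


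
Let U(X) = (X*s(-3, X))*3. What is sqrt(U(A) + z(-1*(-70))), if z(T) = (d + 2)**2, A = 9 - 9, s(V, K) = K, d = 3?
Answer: 5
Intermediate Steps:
A = 0
U(X) = 3*X**2 (U(X) = (X*X)*3 = X**2*3 = 3*X**2)
z(T) = 25 (z(T) = (3 + 2)**2 = 5**2 = 25)
sqrt(U(A) + z(-1*(-70))) = sqrt(3*0**2 + 25) = sqrt(3*0 + 25) = sqrt(0 + 25) = sqrt(25) = 5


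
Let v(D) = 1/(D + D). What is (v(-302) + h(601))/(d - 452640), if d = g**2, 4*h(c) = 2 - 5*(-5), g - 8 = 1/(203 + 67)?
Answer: -74285100/4981910697929 ≈ -1.4911e-5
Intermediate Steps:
g = 2161/270 (g = 8 + 1/(203 + 67) = 8 + 1/270 = 2161/270 ≈ 8.0037)
h(c) = 27/4 (h(c) = (2 - 5*(-5))/4 = (2 + 25)/4 = (1/4)*27 = 27/4)
d = 4669921/72900 (d = (2161/270)**2 = 4669921/72900 ≈ 64.059)
v(D) = 1/(2*D)
(v(-302) + h(601))/(d - 452640) = ((1/2)/(-302) + 27/4)/(4669921/72900 - 452640) = ((1/2)*(-1/302) + 27/4)/(-32992786079/72900) = (-1/604 + 27/4)*(-72900/32992786079) = (1019/151)*(-72900/32992786079) = -74285100/4981910697929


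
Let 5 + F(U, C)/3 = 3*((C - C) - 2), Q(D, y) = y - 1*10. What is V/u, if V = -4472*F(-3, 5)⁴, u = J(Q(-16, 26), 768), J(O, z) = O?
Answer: -662929839/2 ≈ -3.3146e+8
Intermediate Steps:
Q(D, y) = -10 + y (Q(D, y) = y - 10 = -10 + y)
F(U, C) = -33 (F(U, C) = -15 + 3*(3*((C - C) - 2)) = -15 + 3*(3*(0 - 2)) = -15 + 3*(3*(-2)) = -15 + 3*(-6) = -15 - 18 = -33)
u = 16 (u = -10 + 26 = 16)
V = -5303438712 (V = -4472*(-33)⁴ = -4472*1185921 = -5303438712)
V/u = -5303438712/16 = -5303438712*1/16 = -662929839/2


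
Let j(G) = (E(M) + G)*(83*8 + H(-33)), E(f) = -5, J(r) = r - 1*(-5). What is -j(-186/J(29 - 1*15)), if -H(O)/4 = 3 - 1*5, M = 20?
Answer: 188832/19 ≈ 9938.5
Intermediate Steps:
J(r) = 5 + r (J(r) = r + 5 = 5 + r)
H(O) = 8 (H(O) = -4*(3 - 1*5) = -4*(3 - 5) = -4*(-2) = 8)
j(G) = -3360 + 672*G (j(G) = (-5 + G)*(83*8 + 8) = (-5 + G)*(664 + 8) = (-5 + G)*672 = -3360 + 672*G)
-j(-186/J(29 - 1*15)) = -(-3360 + 672*(-186/(5 + (29 - 1*15)))) = -(-3360 + 672*(-186/(5 + (29 - 15)))) = -(-3360 + 672*(-186/(5 + 14))) = -(-3360 + 672*(-186/19)) = -(-3360 - 124992/19) = -1*(-188832/19) = 188832/19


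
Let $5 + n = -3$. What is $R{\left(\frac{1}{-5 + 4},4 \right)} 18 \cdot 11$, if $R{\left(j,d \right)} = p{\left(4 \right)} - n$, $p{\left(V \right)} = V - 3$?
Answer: $1782$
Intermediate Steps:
$n = -8$ ($n = -5 - 3 = -8$)
$p{\left(V \right)} = -3 + V$
$R{\left(j,d \right)} = 9$ ($R{\left(j,d \right)} = \left(-3 + 4\right) - -8 = 1 + 8 = 9$)
$R{\left(\frac{1}{-5 + 4},4 \right)} 18 \cdot 11 = 9 \cdot 18 \cdot 11 = 162 \cdot 11 = 1782$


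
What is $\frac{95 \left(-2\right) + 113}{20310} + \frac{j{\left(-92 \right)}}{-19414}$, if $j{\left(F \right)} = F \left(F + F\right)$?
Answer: $- \frac{172651279}{197149170} \approx -0.87574$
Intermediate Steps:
$j{\left(F \right)} = 2 F^{2}$ ($j{\left(F \right)} = F 2 F = 2 F^{2}$)
$\frac{95 \left(-2\right) + 113}{20310} + \frac{j{\left(-92 \right)}}{-19414} = \frac{95 \left(-2\right) + 113}{20310} + \frac{2 \left(-92\right)^{2}}{-19414} = \left(-190 + 113\right) \frac{1}{20310} + 2 \cdot 8464 \left(- \frac{1}{19414}\right) = \left(-77\right) \frac{1}{20310} + 16928 \left(- \frac{1}{19414}\right) = - \frac{77}{20310} - \frac{8464}{9707} = - \frac{172651279}{197149170}$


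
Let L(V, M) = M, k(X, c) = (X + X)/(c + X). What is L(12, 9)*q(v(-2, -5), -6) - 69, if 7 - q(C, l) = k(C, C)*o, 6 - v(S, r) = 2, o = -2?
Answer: 12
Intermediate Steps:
k(X, c) = 2*X/(X + c) (k(X, c) = (2*X)/(X + c) = 2*X/(X + c))
v(S, r) = 4 (v(S, r) = 6 - 1*2 = 6 - 2 = 4)
q(C, l) = 9 (q(C, l) = 7 - 2*C/(C + C)*(-2) = 7 - 2*C/((2*C))*(-2) = 7 - 2*C*(1/(2*C))*(-2) = 7 - (-2) = 7 - 1*(-2) = 7 + 2 = 9)
L(12, 9)*q(v(-2, -5), -6) - 69 = 9*9 - 69 = 81 - 69 = 12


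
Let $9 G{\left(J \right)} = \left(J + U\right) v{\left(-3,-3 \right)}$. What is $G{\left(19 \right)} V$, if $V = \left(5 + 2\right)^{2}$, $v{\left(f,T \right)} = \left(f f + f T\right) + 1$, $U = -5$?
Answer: $\frac{13034}{9} \approx 1448.2$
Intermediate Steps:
$v{\left(f,T \right)} = 1 + f^{2} + T f$ ($v{\left(f,T \right)} = \left(f^{2} + T f\right) + 1 = 1 + f^{2} + T f$)
$G{\left(J \right)} = - \frac{95}{9} + \frac{19 J}{9}$ ($G{\left(J \right)} = \frac{\left(J - 5\right) \left(1 + \left(-3\right)^{2} - -9\right)}{9} = \frac{\left(-5 + J\right) \left(1 + 9 + 9\right)}{9} = \frac{\left(-5 + J\right) 19}{9} = \frac{-95 + 19 J}{9} = - \frac{95}{9} + \frac{19 J}{9}$)
$V = 49$ ($V = 7^{2} = 49$)
$G{\left(19 \right)} V = \left(- \frac{95}{9} + \frac{19}{9} \cdot 19\right) 49 = \left(- \frac{95}{9} + \frac{361}{9}\right) 49 = \frac{266}{9} \cdot 49 = \frac{13034}{9}$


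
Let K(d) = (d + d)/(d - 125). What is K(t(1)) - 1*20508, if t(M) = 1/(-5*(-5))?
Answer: -32033497/1562 ≈ -20508.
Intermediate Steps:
t(M) = 1/25
K(d) = 2*d/(-125 + d) (K(d) = (2*d)/(-125 + d) = 2*d/(-125 + d))
K(t(1)) - 1*20508 = 2*(1/25)/(-125 + 1/25) - 1*20508 = 2*(1/25)/(-3124/25) - 20508 = 2*(1/25)*(-25/3124) - 20508 = -1/1562 - 20508 = -32033497/1562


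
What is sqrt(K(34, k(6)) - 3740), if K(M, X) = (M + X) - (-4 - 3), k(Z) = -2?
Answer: I*sqrt(3701) ≈ 60.836*I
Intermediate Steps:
K(M, X) = 7 + M + X (K(M, X) = (M + X) - 1*(-7) = (M + X) + 7 = 7 + M + X)
sqrt(K(34, k(6)) - 3740) = sqrt((7 + 34 - 2) - 3740) = sqrt(39 - 3740) = sqrt(-3701) = I*sqrt(3701)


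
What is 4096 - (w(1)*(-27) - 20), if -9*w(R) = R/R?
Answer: 4113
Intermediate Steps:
w(R) = -1/9 (w(R) = -R/(9*R) = -1/9*1 = -1/9)
4096 - (w(1)*(-27) - 20) = 4096 - (-1/9*(-27) - 20) = 4096 - (3 - 20) = 4096 - 1*(-17) = 4096 + 17 = 4113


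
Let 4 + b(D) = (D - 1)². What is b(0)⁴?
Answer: 81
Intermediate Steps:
b(D) = -4 + (-1 + D)² (b(D) = -4 + (D - 1)² = -4 + (-1 + D)²)
b(0)⁴ = (-4 + (-1 + 0)²)⁴ = (-4 + (-1)²)⁴ = (-4 + 1)⁴ = (-3)⁴ = 81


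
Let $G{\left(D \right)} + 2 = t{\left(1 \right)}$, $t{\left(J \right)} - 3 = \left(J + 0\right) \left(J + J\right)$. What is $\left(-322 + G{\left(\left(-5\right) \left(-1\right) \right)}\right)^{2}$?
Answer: $101761$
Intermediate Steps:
$t{\left(J \right)} = 3 + 2 J^{2}$ ($t{\left(J \right)} = 3 + \left(J + 0\right) \left(J + J\right) = 3 + J 2 J = 3 + 2 J^{2}$)
$G{\left(D \right)} = 3$ ($G{\left(D \right)} = -2 + \left(3 + 2 \cdot 1^{2}\right) = -2 + \left(3 + 2 \cdot 1\right) = -2 + \left(3 + 2\right) = -2 + 5 = 3$)
$\left(-322 + G{\left(\left(-5\right) \left(-1\right) \right)}\right)^{2} = \left(-322 + 3\right)^{2} = \left(-319\right)^{2} = 101761$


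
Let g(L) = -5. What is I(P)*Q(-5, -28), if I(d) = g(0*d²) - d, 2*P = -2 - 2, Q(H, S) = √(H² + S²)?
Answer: -3*√809 ≈ -85.329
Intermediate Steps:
P = -2 (P = (-2 - 2)/2 = (½)*(-4) = -2)
I(d) = -5 - d
I(P)*Q(-5, -28) = (-5 - 1*(-2))*√((-5)² + (-28)²) = (-5 + 2)*√(25 + 784) = -3*√809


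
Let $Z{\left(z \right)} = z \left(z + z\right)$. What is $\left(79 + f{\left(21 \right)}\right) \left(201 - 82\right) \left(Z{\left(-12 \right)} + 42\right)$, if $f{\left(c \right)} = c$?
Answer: $3927000$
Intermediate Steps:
$Z{\left(z \right)} = 2 z^{2}$ ($Z{\left(z \right)} = z 2 z = 2 z^{2}$)
$\left(79 + f{\left(21 \right)}\right) \left(201 - 82\right) \left(Z{\left(-12 \right)} + 42\right) = \left(79 + 21\right) \left(201 - 82\right) \left(2 \left(-12\right)^{2} + 42\right) = 100 \cdot 119 \left(2 \cdot 144 + 42\right) = 100 \cdot 119 \left(288 + 42\right) = 100 \cdot 119 \cdot 330 = 100 \cdot 39270 = 3927000$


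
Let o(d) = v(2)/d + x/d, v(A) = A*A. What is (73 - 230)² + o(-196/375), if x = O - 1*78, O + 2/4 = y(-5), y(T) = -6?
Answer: 1388969/56 ≈ 24803.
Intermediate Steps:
O = -13/2 (O = -½ - 6 = -13/2 ≈ -6.5000)
v(A) = A²
x = -169/2 (x = -13/2 - 1*78 = -13/2 - 78 = -169/2 ≈ -84.500)
o(d) = -161/(2*d) (o(d) = 2²/d - 169/(2*d) = 4/d - 169/(2*d) = -161/(2*d))
(73 - 230)² + o(-196/375) = (73 - 230)² - 161/(2*((-196/375))) = (-157)² - 161/(2*((-196*1/375))) = 24649 - 161/(2*(-196/375)) = 24649 - 161/2*(-375/196) = 24649 + 8625/56 = 1388969/56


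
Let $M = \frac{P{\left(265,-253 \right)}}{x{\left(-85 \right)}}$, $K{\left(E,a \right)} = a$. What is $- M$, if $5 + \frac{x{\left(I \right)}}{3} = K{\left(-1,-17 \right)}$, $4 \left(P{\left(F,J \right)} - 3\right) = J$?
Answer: $- \frac{241}{264} \approx -0.91288$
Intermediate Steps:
$P{\left(F,J \right)} = 3 + \frac{J}{4}$
$x{\left(I \right)} = -66$ ($x{\left(I \right)} = -15 + 3 \left(-17\right) = -15 - 51 = -66$)
$M = \frac{241}{264}$ ($M = \frac{3 + \frac{1}{4} \left(-253\right)}{-66} = \left(3 - \frac{253}{4}\right) \left(- \frac{1}{66}\right) = \left(- \frac{241}{4}\right) \left(- \frac{1}{66}\right) = \frac{241}{264} \approx 0.91288$)
$- M = \left(-1\right) \frac{241}{264} = - \frac{241}{264}$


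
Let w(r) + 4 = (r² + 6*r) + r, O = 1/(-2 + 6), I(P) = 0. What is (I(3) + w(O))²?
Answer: 1225/256 ≈ 4.7852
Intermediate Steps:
O = ¼ (O = 1/4 = ¼ ≈ 0.25000)
w(r) = -4 + r² + 7*r (w(r) = -4 + ((r² + 6*r) + r) = -4 + (r² + 7*r) = -4 + r² + 7*r)
(I(3) + w(O))² = (0 + (-4 + (¼)² + 7*(¼)))² = (0 + (-4 + 1/16 + 7/4))² = (0 - 35/16)² = (-35/16)² = 1225/256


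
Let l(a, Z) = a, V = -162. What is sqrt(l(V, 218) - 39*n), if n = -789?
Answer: 3*sqrt(3401) ≈ 174.95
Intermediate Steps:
sqrt(l(V, 218) - 39*n) = sqrt(-162 - 39*(-789)) = sqrt(-162 + 30771) = sqrt(30609) = 3*sqrt(3401)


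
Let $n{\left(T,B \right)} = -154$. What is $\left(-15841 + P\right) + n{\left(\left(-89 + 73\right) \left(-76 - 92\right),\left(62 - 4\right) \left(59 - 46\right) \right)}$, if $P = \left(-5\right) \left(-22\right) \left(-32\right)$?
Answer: $-19515$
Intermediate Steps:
$P = -3520$ ($P = 110 \left(-32\right) = -3520$)
$\left(-15841 + P\right) + n{\left(\left(-89 + 73\right) \left(-76 - 92\right),\left(62 - 4\right) \left(59 - 46\right) \right)} = \left(-15841 - 3520\right) - 154 = -19361 - 154 = -19515$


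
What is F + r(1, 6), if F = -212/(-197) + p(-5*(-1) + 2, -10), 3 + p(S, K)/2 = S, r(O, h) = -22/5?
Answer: 4606/985 ≈ 4.6761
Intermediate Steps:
r(O, h) = -22/5 (r(O, h) = -22*1/5 = -22/5)
p(S, K) = -6 + 2*S
F = 1788/197 (F = -212/(-197) + (-6 + 2*(-5*(-1) + 2)) = -212*(-1/197) + (-6 + 2*(5 + 2)) = 212/197 + (-6 + 2*7) = 212/197 + (-6 + 14) = 212/197 + 8 = 1788/197 ≈ 9.0761)
F + r(1, 6) = 1788/197 - 22/5 = 4606/985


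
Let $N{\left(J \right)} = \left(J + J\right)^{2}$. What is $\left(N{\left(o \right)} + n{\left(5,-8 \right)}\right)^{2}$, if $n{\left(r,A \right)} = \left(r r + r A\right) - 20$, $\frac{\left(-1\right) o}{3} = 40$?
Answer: $3313729225$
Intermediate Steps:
$o = -120$ ($o = \left(-3\right) 40 = -120$)
$n{\left(r,A \right)} = -20 + r^{2} + A r$ ($n{\left(r,A \right)} = \left(r^{2} + A r\right) - 20 = -20 + r^{2} + A r$)
$N{\left(J \right)} = 4 J^{2}$ ($N{\left(J \right)} = \left(2 J\right)^{2} = 4 J^{2}$)
$\left(N{\left(o \right)} + n{\left(5,-8 \right)}\right)^{2} = \left(4 \left(-120\right)^{2} - \left(60 - 25\right)\right)^{2} = \left(4 \cdot 14400 - 35\right)^{2} = \left(57600 - 35\right)^{2} = 57565^{2} = 3313729225$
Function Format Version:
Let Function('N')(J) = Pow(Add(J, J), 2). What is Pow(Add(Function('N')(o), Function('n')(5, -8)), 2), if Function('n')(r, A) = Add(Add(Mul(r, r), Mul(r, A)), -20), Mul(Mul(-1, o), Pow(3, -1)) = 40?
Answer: 3313729225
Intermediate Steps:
o = -120 (o = Mul(-3, 40) = -120)
Function('n')(r, A) = Add(-20, Pow(r, 2), Mul(A, r)) (Function('n')(r, A) = Add(Add(Pow(r, 2), Mul(A, r)), -20) = Add(-20, Pow(r, 2), Mul(A, r)))
Function('N')(J) = Mul(4, Pow(J, 2)) (Function('N')(J) = Pow(Mul(2, J), 2) = Mul(4, Pow(J, 2)))
Pow(Add(Function('N')(o), Function('n')(5, -8)), 2) = Pow(Add(Mul(4, Pow(-120, 2)), Add(-20, Pow(5, 2), Mul(-8, 5))), 2) = Pow(Add(Mul(4, 14400), Add(-20, 25, -40)), 2) = Pow(Add(57600, -35), 2) = Pow(57565, 2) = 3313729225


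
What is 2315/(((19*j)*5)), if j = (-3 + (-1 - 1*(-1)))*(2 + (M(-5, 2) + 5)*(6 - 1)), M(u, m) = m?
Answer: -463/2109 ≈ -0.21954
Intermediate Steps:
j = -111 (j = (-3 + (-1 - 1*(-1)))*(2 + (2 + 5)*(6 - 1)) = (-3 + (-1 + 1))*(2 + 7*5) = (-3 + 0)*(2 + 35) = -3*37 = -111)
2315/(((19*j)*5)) = 2315/(((19*(-111))*5)) = 2315/((-2109*5)) = 2315/(-10545) = 2315*(-1/10545) = -463/2109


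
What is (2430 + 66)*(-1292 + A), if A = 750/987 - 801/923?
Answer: -75335144256/23359 ≈ -3.2251e+6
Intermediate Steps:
A = -32779/303667 (A = 750*(1/987) - 801*1/923 = 250/329 - 801/923 = -32779/303667 ≈ -0.10794)
(2430 + 66)*(-1292 + A) = (2430 + 66)*(-1292 - 32779/303667) = 2496*(-392370543/303667) = -75335144256/23359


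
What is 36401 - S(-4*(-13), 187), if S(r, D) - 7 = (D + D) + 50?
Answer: 35970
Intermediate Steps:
S(r, D) = 57 + 2*D (S(r, D) = 7 + ((D + D) + 50) = 7 + (2*D + 50) = 7 + (50 + 2*D) = 57 + 2*D)
36401 - S(-4*(-13), 187) = 36401 - (57 + 2*187) = 36401 - (57 + 374) = 36401 - 1*431 = 36401 - 431 = 35970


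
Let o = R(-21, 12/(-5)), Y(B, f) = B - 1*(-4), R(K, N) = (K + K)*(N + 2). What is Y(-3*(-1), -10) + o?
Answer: 119/5 ≈ 23.800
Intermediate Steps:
R(K, N) = 2*K*(2 + N) (R(K, N) = (2*K)*(2 + N) = 2*K*(2 + N))
Y(B, f) = 4 + B (Y(B, f) = B + 4 = 4 + B)
o = 84/5 (o = 2*(-21)*(2 + 12/(-5)) = 2*(-21)*(2 + 12*(-1/5)) = 2*(-21)*(2 - 12/5) = 2*(-21)*(-2/5) = 84/5 ≈ 16.800)
Y(-3*(-1), -10) + o = (4 - 3*(-1)) + 84/5 = (4 + 3) + 84/5 = 7 + 84/5 = 119/5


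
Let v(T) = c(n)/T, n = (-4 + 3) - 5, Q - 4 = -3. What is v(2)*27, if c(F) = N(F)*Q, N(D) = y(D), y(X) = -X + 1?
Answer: 189/2 ≈ 94.500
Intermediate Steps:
y(X) = 1 - X
N(D) = 1 - D
Q = 1 (Q = 4 - 3 = 1)
n = -6 (n = -1 - 5 = -6)
c(F) = 1 - F (c(F) = (1 - F)*1 = 1 - F)
v(T) = 7/T (v(T) = (1 - 1*(-6))/T = (1 + 6)/T = 7/T)
v(2)*27 = (7/2)*27 = 189/2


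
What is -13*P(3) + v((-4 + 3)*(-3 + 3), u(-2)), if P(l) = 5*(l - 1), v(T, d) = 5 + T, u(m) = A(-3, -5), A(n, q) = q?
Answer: -125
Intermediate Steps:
u(m) = -5
P(l) = -5 + 5*l (P(l) = 5*(-1 + l) = -5 + 5*l)
-13*P(3) + v((-4 + 3)*(-3 + 3), u(-2)) = -13*(-5 + 5*3) + (5 + (-4 + 3)*(-3 + 3)) = -13*(-5 + 15) + (5 - 1*0) = -13*10 + (5 + 0) = -130 + 5 = -125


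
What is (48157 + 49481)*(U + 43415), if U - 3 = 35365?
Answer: 7692214554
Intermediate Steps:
U = 35368 (U = 3 + 35365 = 35368)
(48157 + 49481)*(U + 43415) = (48157 + 49481)*(35368 + 43415) = 97638*78783 = 7692214554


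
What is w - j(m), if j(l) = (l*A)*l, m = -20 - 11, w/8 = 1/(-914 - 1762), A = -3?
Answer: 1928725/669 ≈ 2883.0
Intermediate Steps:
w = -2/669 (w = 8/(-914 - 1762) = 8/(-2676) = 8*(-1/2676) = -2/669 ≈ -0.0029895)
m = -31
j(l) = -3*l**2 (j(l) = (l*(-3))*l = (-3*l)*l = -3*l**2)
w - j(m) = -2/669 - (-3)*(-31)**2 = -2/669 - (-3)*961 = -2/669 - 1*(-2883) = -2/669 + 2883 = 1928725/669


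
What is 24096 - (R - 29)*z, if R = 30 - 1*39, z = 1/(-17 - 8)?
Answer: 602362/25 ≈ 24094.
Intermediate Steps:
z = -1/25 (z = 1/(-25) = -1/25 ≈ -0.040000)
R = -9 (R = 30 - 39 = -9)
24096 - (R - 29)*z = 24096 - (-9 - 29)*(-1)/25 = 24096 - (-38)*(-1)/25 = 24096 - 1*38/25 = 24096 - 38/25 = 602362/25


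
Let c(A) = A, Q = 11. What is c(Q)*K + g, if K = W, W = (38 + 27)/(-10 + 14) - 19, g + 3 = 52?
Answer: 75/4 ≈ 18.750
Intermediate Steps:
g = 49 (g = -3 + 52 = 49)
W = -11/4 (W = 65/4 - 19 = -11/4 ≈ -2.7500)
K = -11/4 ≈ -2.7500
c(Q)*K + g = 11*(-11/4) + 49 = -121/4 + 49 = 75/4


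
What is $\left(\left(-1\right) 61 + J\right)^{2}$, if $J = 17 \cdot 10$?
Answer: $11881$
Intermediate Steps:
$J = 170$
$\left(\left(-1\right) 61 + J\right)^{2} = \left(\left(-1\right) 61 + 170\right)^{2} = \left(-61 + 170\right)^{2} = 109^{2} = 11881$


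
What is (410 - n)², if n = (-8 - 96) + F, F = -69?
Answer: 339889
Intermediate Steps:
n = -173 (n = (-8 - 96) - 69 = -104 - 69 = -173)
(410 - n)² = (410 - 1*(-173))² = (410 + 173)² = 583² = 339889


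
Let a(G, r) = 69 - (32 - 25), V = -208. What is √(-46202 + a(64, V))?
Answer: 2*I*√11535 ≈ 214.8*I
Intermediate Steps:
a(G, r) = 62 (a(G, r) = 69 - 1*7 = 69 - 7 = 62)
√(-46202 + a(64, V)) = √(-46202 + 62) = √(-46140) = 2*I*√11535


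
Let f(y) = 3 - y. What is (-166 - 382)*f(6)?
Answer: 1644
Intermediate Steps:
(-166 - 382)*f(6) = (-166 - 382)*(3 - 1*6) = -548*(3 - 6) = -548*(-3) = 1644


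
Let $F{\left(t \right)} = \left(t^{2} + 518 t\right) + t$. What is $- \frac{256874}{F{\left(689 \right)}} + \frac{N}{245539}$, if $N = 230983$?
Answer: $\frac{64588668805}{102182528084} \approx 0.63209$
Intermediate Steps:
$F{\left(t \right)} = t^{2} + 519 t$
$- \frac{256874}{F{\left(689 \right)}} + \frac{N}{245539} = - \frac{256874}{689 \left(519 + 689\right)} + \frac{230983}{245539} = - \frac{256874}{689 \cdot 1208} + 230983 \cdot \frac{1}{245539} = - \frac{256874}{832312} + \frac{230983}{245539} = \left(-256874\right) \frac{1}{832312} + \frac{230983}{245539} = - \frac{128437}{416156} + \frac{230983}{245539} = \frac{64588668805}{102182528084}$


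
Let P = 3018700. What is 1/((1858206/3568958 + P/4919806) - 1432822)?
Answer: -4389645245537/6289575301094179755 ≈ -6.9792e-7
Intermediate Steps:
1/((1858206/3568958 + P/4919806) - 1432822) = 1/((1858206/3568958 + 3018700/4919806) - 1432822) = 1/((1858206*(1/3568958) + 3018700*(1/4919806)) - 1432822) = 1/((929103/1784479 + 1509350/2459903) - 1432822) = 1/(4978906635659/4389645245537 - 1432822) = 1/(-6289575301094179755/4389645245537) = -4389645245537/6289575301094179755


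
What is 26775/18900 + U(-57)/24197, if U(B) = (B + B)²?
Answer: 567301/290364 ≈ 1.9538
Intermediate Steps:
U(B) = 4*B² (U(B) = (2*B)² = 4*B²)
26775/18900 + U(-57)/24197 = 26775/18900 + (4*(-57)²)/24197 = 26775*(1/18900) + (4*3249)*(1/24197) = 17/12 + 12996*(1/24197) = 17/12 + 12996/24197 = 567301/290364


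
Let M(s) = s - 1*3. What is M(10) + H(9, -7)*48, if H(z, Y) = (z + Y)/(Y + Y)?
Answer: ⅐ ≈ 0.14286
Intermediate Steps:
M(s) = -3 + s (M(s) = s - 3 = -3 + s)
H(z, Y) = (Y + z)/(2*Y) (H(z, Y) = (Y + z)/((2*Y)) = (Y + z)*(1/(2*Y)) = (Y + z)/(2*Y))
M(10) + H(9, -7)*48 = (-3 + 10) + ((½)*(-7 + 9)/(-7))*48 = 7 + ((½)*(-⅐)*2)*48 = 7 - ⅐*48 = 7 - 48/7 = ⅐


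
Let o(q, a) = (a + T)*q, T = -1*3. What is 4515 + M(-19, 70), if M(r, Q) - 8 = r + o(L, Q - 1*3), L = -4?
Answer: 4248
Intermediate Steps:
T = -3
o(q, a) = q*(-3 + a) (o(q, a) = (a - 3)*q = (-3 + a)*q = q*(-3 + a))
M(r, Q) = 32 + r - 4*Q (M(r, Q) = 8 + (r - 4*(-3 + (Q - 1*3))) = 8 + (r - 4*(-3 + (Q - 3))) = 8 + (r - 4*(-3 + (-3 + Q))) = 8 + (r - 4*(-6 + Q)) = 8 + (r + (24 - 4*Q)) = 8 + (24 + r - 4*Q) = 32 + r - 4*Q)
4515 + M(-19, 70) = 4515 + (32 - 19 - 4*70) = 4515 + (32 - 19 - 280) = 4515 - 267 = 4248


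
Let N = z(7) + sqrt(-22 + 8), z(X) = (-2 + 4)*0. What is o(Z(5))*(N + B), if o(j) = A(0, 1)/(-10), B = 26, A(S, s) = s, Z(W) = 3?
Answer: -13/5 - I*sqrt(14)/10 ≈ -2.6 - 0.37417*I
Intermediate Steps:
o(j) = -1/10 (o(j) = 1/(-10) = 1*(-1/10) = -1/10)
z(X) = 0 (z(X) = 2*0 = 0)
N = I*sqrt(14) (N = 0 + sqrt(-22 + 8) = 0 + sqrt(-14) = 0 + I*sqrt(14) = I*sqrt(14) ≈ 3.7417*I)
o(Z(5))*(N + B) = -(I*sqrt(14) + 26)/10 = -(26 + I*sqrt(14))/10 = -13/5 - I*sqrt(14)/10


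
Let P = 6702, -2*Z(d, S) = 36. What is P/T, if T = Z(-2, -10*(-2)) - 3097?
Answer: -6702/3115 ≈ -2.1515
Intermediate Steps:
Z(d, S) = -18 (Z(d, S) = -½*36 = -18)
T = -3115 (T = -18 - 3097 = -3115)
P/T = 6702/(-3115) = 6702*(-1/3115) = -6702/3115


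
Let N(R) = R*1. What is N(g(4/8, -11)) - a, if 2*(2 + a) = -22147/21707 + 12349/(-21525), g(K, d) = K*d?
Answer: -360846901/133498050 ≈ -2.7030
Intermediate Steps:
N(R) = R
a = -186696187/66749025 (a = -2 + (-22147/21707 + 12349/(-21525))/2 = -2 + (-22147*1/21707 + 12349*(-1/21525))/2 = -2 + (-22147/21707 - 12349/21525)/2 = -2 + (1/2)*(-106396274/66749025) = -2 - 53198137/66749025 = -186696187/66749025 ≈ -2.7970)
N(g(4/8, -11)) - a = (4/8)*(-11) - 1*(-186696187/66749025) = (4*(1/8))*(-11) + 186696187/66749025 = (1/2)*(-11) + 186696187/66749025 = -11/2 + 186696187/66749025 = -360846901/133498050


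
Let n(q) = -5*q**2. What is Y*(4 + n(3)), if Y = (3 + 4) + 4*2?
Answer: -615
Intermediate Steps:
Y = 15 (Y = 7 + 8 = 15)
Y*(4 + n(3)) = 15*(4 - 5*3**2) = 15*(4 - 5*9) = 15*(4 - 45) = 15*(-41) = -615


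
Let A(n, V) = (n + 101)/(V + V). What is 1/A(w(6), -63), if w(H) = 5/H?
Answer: -756/611 ≈ -1.2373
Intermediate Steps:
A(n, V) = (101 + n)/(2*V) (A(n, V) = (101 + n)/((2*V)) = (101 + n)*(1/(2*V)) = (101 + n)/(2*V))
1/A(w(6), -63) = 1/((½)*(101 + 5/6)/(-63)) = 1/((½)*(-1/63)*(101 + 5*(⅙))) = 1/((½)*(-1/63)*(101 + ⅚)) = 1/((½)*(-1/63)*(611/6)) = 1/(-611/756) = -756/611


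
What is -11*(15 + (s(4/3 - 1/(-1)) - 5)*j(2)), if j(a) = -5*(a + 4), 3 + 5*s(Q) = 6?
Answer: -1617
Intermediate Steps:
s(Q) = ⅗ (s(Q) = -⅗ + (⅕)*6 = -⅗ + 6/5 = ⅗)
j(a) = -20 - 5*a (j(a) = -5*(4 + a) = -20 - 5*a)
-11*(15 + (s(4/3 - 1/(-1)) - 5)*j(2)) = -11*(15 + (⅗ - 5)*(-20 - 5*2)) = -11*(15 - 22*(-20 - 10)/5) = -11*(15 - 22/5*(-30)) = -11*(15 + 132) = -11*147 = -1617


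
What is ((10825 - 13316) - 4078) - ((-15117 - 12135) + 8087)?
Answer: 12596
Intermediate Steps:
((10825 - 13316) - 4078) - ((-15117 - 12135) + 8087) = (-2491 - 4078) - (-27252 + 8087) = -6569 - 1*(-19165) = -6569 + 19165 = 12596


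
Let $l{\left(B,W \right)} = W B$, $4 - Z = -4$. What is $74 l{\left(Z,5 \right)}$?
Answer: $2960$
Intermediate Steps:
$Z = 8$ ($Z = 4 - -4 = 4 + 4 = 8$)
$l{\left(B,W \right)} = B W$
$74 l{\left(Z,5 \right)} = 74 \cdot 8 \cdot 5 = 74 \cdot 40 = 2960$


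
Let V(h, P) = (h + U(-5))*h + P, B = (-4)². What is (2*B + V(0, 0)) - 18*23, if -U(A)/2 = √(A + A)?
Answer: -382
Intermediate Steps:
B = 16
U(A) = -2*√2*√A (U(A) = -2*√(A + A) = -2*√2*√A)
V(h, P) = P + h*(h - 2*I*√10) (V(h, P) = (h - 2*√2*√(-5))*h + P = (h - 2*√2*I*√5)*h + P = (h - 2*I*√10)*h + P = h*(h - 2*I*√10) + P = P + h*(h - 2*I*√10))
(2*B + V(0, 0)) - 18*23 = (2*16 + (0 + 0² - 2*I*0*√10)) - 18*23 = (32 + (0 + 0 + 0)) - 414 = (32 + 0) - 414 = 32 - 414 = -382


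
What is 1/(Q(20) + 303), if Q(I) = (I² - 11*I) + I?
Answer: 1/503 ≈ 0.0019881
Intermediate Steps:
Q(I) = I² - 10*I
1/(Q(20) + 303) = 1/(20*(-10 + 20) + 303) = 1/(20*10 + 303) = 1/(200 + 303) = 1/503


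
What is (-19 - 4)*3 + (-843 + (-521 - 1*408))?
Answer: -1841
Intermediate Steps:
(-19 - 4)*3 + (-843 + (-521 - 1*408)) = -23*3 + (-843 + (-521 - 408)) = -69 + (-843 - 929) = -69 - 1772 = -1841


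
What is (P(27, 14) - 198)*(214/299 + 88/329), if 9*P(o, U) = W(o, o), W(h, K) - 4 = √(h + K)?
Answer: -24566372/126477 + 96718*√6/295113 ≈ -193.43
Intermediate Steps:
W(h, K) = 4 + √(K + h) (W(h, K) = 4 + √(h + K) = 4 + √(K + h))
P(o, U) = 4/9 + √2*√o/9 (P(o, U) = (4 + √(o + o))/9 = (4 + √(2*o))/9 = (4 + √2*√o)/9 = 4/9 + √2*√o/9)
(P(27, 14) - 198)*(214/299 + 88/329) = ((4/9 + √2*√27/9) - 198)*(214/299 + 88/329) = ((4/9 + √2*(3*√3)/9) - 198)*(214*(1/299) + 88*(1/329)) = ((4/9 + √6/3) - 198)*(214/299 + 88/329) = (-1778/9 + √6/3)*(96718/98371) = -24566372/126477 + 96718*√6/295113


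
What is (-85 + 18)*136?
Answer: -9112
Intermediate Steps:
(-85 + 18)*136 = -67*136 = -9112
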